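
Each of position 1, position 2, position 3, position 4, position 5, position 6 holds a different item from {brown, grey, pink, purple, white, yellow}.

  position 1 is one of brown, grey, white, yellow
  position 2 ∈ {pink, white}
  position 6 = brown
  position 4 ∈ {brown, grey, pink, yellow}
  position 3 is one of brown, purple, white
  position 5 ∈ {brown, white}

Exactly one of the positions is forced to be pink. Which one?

position 2

position 6 must be brown (only option left). Strike brown from position 1, position 3, position 4, position 5.
position 5 has just one choice, so position 5 = white. Strike white from position 1, position 2, position 3.
So pink goes to position 2.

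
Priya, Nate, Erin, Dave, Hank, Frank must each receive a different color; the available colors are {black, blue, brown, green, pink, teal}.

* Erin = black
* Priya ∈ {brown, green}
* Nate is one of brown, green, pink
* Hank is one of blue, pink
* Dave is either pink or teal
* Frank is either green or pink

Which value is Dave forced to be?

teal

Erin has just one choice, so Erin = black.
The 5 still-open variables draw from only 5 values {blue, brown, green, pink, teal}, so each is used; only Hank can be blue, hence Hank = blue.
The 4 still-open variables draw from only 4 values {brown, green, pink, teal}, so each is used; only Dave can be teal, hence Dave = teal.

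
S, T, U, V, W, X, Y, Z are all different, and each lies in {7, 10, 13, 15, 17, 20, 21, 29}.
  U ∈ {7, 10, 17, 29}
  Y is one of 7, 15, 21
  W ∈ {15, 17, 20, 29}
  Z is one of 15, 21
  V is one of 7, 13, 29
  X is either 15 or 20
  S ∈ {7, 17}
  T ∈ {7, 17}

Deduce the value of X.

The 8 variables draw from only 8 values {7, 10, 13, 15, 17, 20, 21, 29}, so each is used; only U can be 10, hence U = 10.
Among the 7 still-open variables, 13 fits only V (and all 7 values in {7, 13, 15, 17, 20, 21, 29} must be used), so V = 13.
Among the 6 still-open variables, 29 fits only W (and all 6 values in {7, 15, 17, 20, 21, 29} must be used), so W = 29.
Among the 5 still-open variables, 20 fits only X (and all 5 values in {7, 15, 17, 20, 21} must be used), so X = 20.

20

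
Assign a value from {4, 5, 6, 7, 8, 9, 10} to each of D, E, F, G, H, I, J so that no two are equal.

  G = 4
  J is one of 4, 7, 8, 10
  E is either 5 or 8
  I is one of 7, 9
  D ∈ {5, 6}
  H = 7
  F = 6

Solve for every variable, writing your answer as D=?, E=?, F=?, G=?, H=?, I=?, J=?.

D=5, E=8, F=6, G=4, H=7, I=9, J=10

F's domain is down to {6}, so F = 6. Remove 6 from D.
That leaves G = 4. Strike 4 from J.
H must be 7 (only option left). Eliminate 7 elsewhere: I, J.
I has just one choice, so I = 9.
That leaves D = 5. So E can't be 5.
E's domain is down to {8}, so E = 8. Strike 8 from J.
That leaves J = 10.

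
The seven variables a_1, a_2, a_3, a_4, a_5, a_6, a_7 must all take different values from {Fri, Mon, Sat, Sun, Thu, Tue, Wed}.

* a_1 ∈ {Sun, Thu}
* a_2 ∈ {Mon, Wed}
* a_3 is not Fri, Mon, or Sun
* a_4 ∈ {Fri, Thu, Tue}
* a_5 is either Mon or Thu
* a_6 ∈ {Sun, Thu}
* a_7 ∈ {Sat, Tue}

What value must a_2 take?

Among the 7 variables, Fri fits only a_4 (and all 7 values in {Fri, Mon, Sat, Sun, Thu, Tue, Wed} must be used), so a_4 = Fri.
a_1 and a_6 share exactly the 2 values {Sun, Thu}; by pigeonhole those values go to them, so strike Sun, Thu from a_3, a_5.
a_5 has just one choice, so a_5 = Mon. Remove Mon from a_2.
So a_2 = Wed.

Wed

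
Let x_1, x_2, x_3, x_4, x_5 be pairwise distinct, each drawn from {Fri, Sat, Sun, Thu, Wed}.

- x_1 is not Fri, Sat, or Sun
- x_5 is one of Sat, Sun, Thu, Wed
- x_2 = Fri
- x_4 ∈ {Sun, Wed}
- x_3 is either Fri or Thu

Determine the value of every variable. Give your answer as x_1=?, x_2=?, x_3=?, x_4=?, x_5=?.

x_2's domain is down to {Fri}, so x_2 = Fri. Remove Fri from x_3.
x_3's domain is down to {Thu}, so x_3 = Thu. Remove Thu from x_1, x_5.
x_1 must be Wed (only option left). Remove Wed from x_4, x_5.
x_4 has just one choice, so x_4 = Sun. Eliminate Sun elsewhere: x_5.
x_5 has just one choice, so x_5 = Sat.

x_1=Wed, x_2=Fri, x_3=Thu, x_4=Sun, x_5=Sat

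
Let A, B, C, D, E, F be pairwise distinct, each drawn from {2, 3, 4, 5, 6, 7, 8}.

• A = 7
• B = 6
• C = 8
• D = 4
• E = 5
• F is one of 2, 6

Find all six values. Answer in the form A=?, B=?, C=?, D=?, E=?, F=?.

A has just one choice, so A = 7.
B's domain is down to {6}, so B = 6. Eliminate 6 elsewhere: F.
C's domain is down to {8}, so C = 8.
D's domain is down to {4}, so D = 4.
E has just one choice, so E = 5.
That leaves F = 2.

A=7, B=6, C=8, D=4, E=5, F=2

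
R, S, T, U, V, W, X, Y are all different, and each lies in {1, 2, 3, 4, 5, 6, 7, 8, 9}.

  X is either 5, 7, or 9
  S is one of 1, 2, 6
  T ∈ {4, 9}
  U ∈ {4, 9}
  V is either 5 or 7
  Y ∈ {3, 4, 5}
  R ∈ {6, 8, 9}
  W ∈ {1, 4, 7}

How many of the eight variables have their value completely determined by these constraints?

2

The 2 variables T and U are confined to {4, 9}, which locks those values in; drop them from R, W, X, Y.
V and X between them cover only {5, 7} — a naked pair. Remove those values from W, Y.
That leaves W = 1. So S can't be 1.
Y's domain is down to {3}, so Y = 3.
Determined: W=1, Y=3. The other variables each still have more than one consistent value. That makes 2.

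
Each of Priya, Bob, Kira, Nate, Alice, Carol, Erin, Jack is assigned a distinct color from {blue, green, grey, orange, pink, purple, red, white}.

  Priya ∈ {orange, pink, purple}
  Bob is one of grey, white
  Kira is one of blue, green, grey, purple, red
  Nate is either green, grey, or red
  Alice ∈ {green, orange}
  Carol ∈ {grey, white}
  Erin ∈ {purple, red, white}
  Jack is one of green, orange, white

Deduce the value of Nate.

red

Among the 8 variables, blue fits only Kira (and all 8 values in {blue, green, grey, orange, pink, purple, red, white} must be used), so Kira = blue.
The 7 still-open variables together cover exactly {green, grey, orange, pink, purple, red, white} — 7 values for 7 variables — and pink appears only in Priya's list, so Priya = pink.
Among the 6 still-open variables, purple fits only Erin (and all 6 values in {green, grey, orange, purple, red, white} must be used), so Erin = purple.
The 5 still-open variables draw from only 5 values {green, grey, orange, red, white}, so each is used; only Nate can be red, hence Nate = red.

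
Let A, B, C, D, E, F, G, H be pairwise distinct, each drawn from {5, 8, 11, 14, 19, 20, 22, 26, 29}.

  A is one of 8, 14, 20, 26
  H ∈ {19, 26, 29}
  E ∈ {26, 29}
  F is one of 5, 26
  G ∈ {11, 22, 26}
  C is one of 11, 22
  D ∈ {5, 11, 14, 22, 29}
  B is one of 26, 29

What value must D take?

14

B and E share exactly the 2 values {26, 29}; by pigeonhole those values go to them, so strike 26, 29 from A, D, F, G, H.
F's domain is down to {5}, so F = 5. Eliminate 5 elsewhere: D.
H's domain is down to {19}, so H = 19.
C and G share exactly the 2 values {11, 22}; by pigeonhole those values go to them, so strike 11, 22 from D.
So D = 14.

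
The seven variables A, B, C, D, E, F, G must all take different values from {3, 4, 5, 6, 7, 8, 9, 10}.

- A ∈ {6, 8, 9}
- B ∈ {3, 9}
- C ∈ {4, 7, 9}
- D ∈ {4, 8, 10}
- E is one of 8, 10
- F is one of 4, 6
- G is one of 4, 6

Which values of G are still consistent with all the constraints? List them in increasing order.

The 7 variables draw from only 7 values {3, 4, 6, 7, 8, 9, 10}, so each is used; only B can be 3, hence B = 3.
Among the 6 still-open variables, 7 fits only C (and all 6 values in {4, 6, 7, 8, 9, 10} must be used), so C = 7.
Among the 5 still-open variables, 9 fits only A (and all 5 values in {4, 6, 8, 9, 10} must be used), so A = 9.
F and G share exactly the 2 values {4, 6}; by pigeonhole those values go to them, so strike 4, 6 from D.
No further eliminations apply; G can still be any of 4, 6.

4, 6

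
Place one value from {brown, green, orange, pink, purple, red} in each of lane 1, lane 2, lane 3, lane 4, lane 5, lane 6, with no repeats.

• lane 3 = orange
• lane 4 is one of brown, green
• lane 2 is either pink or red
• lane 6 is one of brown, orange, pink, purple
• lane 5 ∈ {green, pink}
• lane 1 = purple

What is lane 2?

lane 1 has just one choice, so lane 1 = purple. Eliminate purple elsewhere: lane 6.
That leaves lane 3 = orange. Strike orange from lane 6.
Among the 4 still-open variables, red fits only lane 2 (and all 4 values in {brown, green, pink, red} must be used), so lane 2 = red.

red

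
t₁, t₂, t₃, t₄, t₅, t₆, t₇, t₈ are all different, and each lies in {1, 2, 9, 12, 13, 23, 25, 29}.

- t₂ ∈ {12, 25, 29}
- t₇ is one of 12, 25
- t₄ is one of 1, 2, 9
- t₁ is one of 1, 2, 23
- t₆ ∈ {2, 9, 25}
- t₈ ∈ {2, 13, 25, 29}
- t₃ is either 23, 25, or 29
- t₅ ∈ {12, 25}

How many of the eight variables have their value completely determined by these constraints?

The 8 variables draw from only 8 values {1, 2, 9, 12, 13, 23, 25, 29}, so each is used; only t₈ can be 13, hence t₈ = 13.
t₅ and t₇ between them cover only {12, 25} — a naked pair. Remove those values from t₂, t₃, t₆.
That leaves t₂ = 29. Eliminate 29 elsewhere: t₃.
That leaves t₃ = 23. Remove 23 from t₁.
Determined: t₂=29, t₃=23, t₈=13. The other variables each still have more than one consistent value. That makes 3.

3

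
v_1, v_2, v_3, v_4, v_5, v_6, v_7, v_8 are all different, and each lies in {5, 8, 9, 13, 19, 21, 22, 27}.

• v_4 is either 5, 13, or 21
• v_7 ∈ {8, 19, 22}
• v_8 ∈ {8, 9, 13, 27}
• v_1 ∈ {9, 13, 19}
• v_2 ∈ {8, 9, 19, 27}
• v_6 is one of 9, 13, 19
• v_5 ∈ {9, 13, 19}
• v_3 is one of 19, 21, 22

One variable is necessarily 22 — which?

v_7

Among the 8 variables, 5 fits only v_4 (and all 8 values in {5, 8, 9, 13, 19, 21, 22, 27} must be used), so v_4 = 5.
The 7 still-open variables draw from only 7 values {8, 9, 13, 19, 21, 22, 27}, so each is used; only v_3 can be 21, hence v_3 = 21.
Among the 6 still-open variables, 22 fits only v_7 (and all 6 values in {8, 9, 13, 19, 22, 27} must be used), so v_7 = 22.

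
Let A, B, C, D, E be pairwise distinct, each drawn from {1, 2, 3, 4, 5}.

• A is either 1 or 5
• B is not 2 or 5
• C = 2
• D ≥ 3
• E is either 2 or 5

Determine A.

C's domain is down to {2}, so C = 2. So E can't be 2.
That leaves E = 5. So A, D can't be 5.
So A = 1.

1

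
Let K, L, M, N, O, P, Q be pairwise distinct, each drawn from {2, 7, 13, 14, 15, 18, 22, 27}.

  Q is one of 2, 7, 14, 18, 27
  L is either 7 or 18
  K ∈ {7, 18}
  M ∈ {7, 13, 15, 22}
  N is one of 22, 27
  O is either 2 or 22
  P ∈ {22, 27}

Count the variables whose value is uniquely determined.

2

The 2 variables K and L are confined to {7, 18}, which locks those values in; drop them from M, Q.
The 2 variables N and P are confined to {22, 27}, which locks those values in; drop them from M, O, Q.
O has just one choice, so O = 2. Eliminate 2 elsewhere: Q.
Q has just one choice, so Q = 14.
Determined: O=2, Q=14. The other variables each still have more than one consistent value. That makes 2.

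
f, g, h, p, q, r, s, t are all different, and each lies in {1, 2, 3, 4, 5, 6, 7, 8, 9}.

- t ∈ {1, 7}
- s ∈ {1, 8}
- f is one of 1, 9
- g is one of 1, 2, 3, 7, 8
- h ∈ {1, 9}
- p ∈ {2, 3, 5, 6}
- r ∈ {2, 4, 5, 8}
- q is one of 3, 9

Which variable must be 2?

g

f and h share exactly the 2 values {1, 9}; by pigeonhole those values go to them, so strike 1, 9 from g, q, s, t.
q must be 3 (only option left). Remove 3 from g, p.
s has just one choice, so s = 8. Strike 8 from g, r.
t's domain is down to {7}, so t = 7. So g can't be 7.
So 2 goes to g.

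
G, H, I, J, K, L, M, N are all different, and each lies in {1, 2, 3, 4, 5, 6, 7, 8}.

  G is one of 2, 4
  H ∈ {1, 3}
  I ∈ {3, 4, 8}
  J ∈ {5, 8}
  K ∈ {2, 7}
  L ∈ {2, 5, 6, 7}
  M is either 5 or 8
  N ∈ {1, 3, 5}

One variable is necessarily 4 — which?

The 8 variables together cover exactly {1, 2, 3, 4, 5, 6, 7, 8} — 8 values for 8 variables — and 6 appears only in L's list, so L = 6.
Among the 7 still-open variables, 7 fits only K (and all 7 values in {1, 2, 3, 4, 5, 7, 8} must be used), so K = 7.
The 6 still-open variables together cover exactly {1, 2, 3, 4, 5, 8} — 6 values for 6 variables — and 2 appears only in G's list, so G = 2.
The 5 still-open variables draw from only 5 values {1, 3, 4, 5, 8}, so each is used; only I can be 4, hence I = 4.

I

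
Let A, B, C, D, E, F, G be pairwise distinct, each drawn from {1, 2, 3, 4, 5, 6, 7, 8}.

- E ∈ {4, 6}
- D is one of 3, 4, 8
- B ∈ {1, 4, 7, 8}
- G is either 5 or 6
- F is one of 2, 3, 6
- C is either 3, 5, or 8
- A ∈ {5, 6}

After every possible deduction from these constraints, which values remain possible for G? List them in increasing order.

A and G between them cover only {5, 6} — a naked pair. Remove those values from C, E, F.
E must be 4 (only option left). So B, D can't be 4.
The 2 variables C and D are confined to {3, 8}, which locks those values in; drop them from B, F.
F's domain is down to {2}, so F = 2.
No further eliminations apply; G can still be any of 5, 6.

5, 6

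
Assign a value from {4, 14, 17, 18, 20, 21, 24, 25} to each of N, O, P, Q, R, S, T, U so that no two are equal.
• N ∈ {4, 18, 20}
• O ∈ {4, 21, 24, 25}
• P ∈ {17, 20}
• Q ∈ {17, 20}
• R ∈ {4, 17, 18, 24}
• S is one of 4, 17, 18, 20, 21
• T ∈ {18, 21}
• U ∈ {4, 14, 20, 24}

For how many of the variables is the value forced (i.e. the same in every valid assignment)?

The 8 variables draw from only 8 values {4, 14, 17, 18, 20, 21, 24, 25}, so each is used; only U can be 14, hence U = 14.
Among the 7 still-open variables, 25 fits only O (and all 7 values in {4, 17, 18, 20, 21, 24, 25} must be used), so O = 25.
The 6 still-open variables together cover exactly {4, 17, 18, 20, 21, 24} — 6 values for 6 variables — and 24 appears only in R's list, so R = 24.
P and Q share exactly the 2 values {17, 20}; by pigeonhole those values go to them, so strike 17, 20 from N, S.
Determined: O=25, R=24, U=14. The other variables each still have more than one consistent value. That makes 3.

3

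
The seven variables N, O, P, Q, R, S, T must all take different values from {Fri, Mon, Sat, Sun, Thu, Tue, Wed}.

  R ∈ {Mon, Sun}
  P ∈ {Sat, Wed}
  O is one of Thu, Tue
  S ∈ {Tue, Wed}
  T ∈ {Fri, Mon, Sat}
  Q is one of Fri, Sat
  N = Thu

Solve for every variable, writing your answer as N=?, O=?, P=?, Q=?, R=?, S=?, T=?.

N=Thu, O=Tue, P=Sat, Q=Fri, R=Sun, S=Wed, T=Mon

N's domain is down to {Thu}, so N = Thu. Remove Thu from O.
O has just one choice, so O = Tue. So S can't be Tue.
S has just one choice, so S = Wed. Remove Wed from P.
P's domain is down to {Sat}, so P = Sat. Strike Sat from Q, T.
Q's domain is down to {Fri}, so Q = Fri. Eliminate Fri elsewhere: T.
That leaves T = Mon. So R can't be Mon.
R has just one choice, so R = Sun.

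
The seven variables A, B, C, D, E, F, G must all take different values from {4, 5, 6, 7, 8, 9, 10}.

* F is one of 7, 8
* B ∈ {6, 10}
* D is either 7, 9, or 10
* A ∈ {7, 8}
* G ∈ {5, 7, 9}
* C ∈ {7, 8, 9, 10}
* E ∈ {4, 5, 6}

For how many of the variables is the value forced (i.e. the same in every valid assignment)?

3

Among the 7 variables, 4 fits only E (and all 7 values in {4, 5, 6, 7, 8, 9, 10} must be used), so E = 4.
The 6 still-open variables together cover exactly {5, 6, 7, 8, 9, 10} — 6 values for 6 variables — and 5 appears only in G's list, so G = 5.
The 5 still-open variables together cover exactly {6, 7, 8, 9, 10} — 5 values for 5 variables — and 6 appears only in B's list, so B = 6.
The 2 variables A and F are confined to {7, 8}, which locks those values in; drop them from C, D.
Determined: B=6, E=4, G=5. The other variables each still have more than one consistent value. That makes 3.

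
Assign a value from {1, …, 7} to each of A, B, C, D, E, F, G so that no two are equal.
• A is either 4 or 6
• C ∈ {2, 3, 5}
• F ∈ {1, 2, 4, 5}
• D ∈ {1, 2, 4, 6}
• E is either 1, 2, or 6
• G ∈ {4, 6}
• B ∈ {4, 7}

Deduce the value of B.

Among the 7 variables, 3 fits only C (and all 7 values in {1, 2, 3, 4, 5, 6, 7} must be used), so C = 3.
Among the 6 still-open variables, 5 fits only F (and all 6 values in {1, 2, 4, 5, 6, 7} must be used), so F = 5.
The 5 still-open variables draw from only 5 values {1, 2, 4, 6, 7}, so each is used; only B can be 7, hence B = 7.

7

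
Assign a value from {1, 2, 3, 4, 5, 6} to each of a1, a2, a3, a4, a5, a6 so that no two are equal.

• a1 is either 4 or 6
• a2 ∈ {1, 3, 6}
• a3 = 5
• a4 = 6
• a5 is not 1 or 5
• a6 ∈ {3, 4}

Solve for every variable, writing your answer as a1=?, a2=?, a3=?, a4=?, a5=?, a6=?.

a3 must be 5 (only option left).
That leaves a4 = 6. Remove 6 from a1, a2, a5.
a1 has just one choice, so a1 = 4. Strike 4 from a5, a6.
a6's domain is down to {3}, so a6 = 3. Remove 3 from a2, a5.
a2 has just one choice, so a2 = 1.
a5's domain is down to {2}, so a5 = 2.

a1=4, a2=1, a3=5, a4=6, a5=2, a6=3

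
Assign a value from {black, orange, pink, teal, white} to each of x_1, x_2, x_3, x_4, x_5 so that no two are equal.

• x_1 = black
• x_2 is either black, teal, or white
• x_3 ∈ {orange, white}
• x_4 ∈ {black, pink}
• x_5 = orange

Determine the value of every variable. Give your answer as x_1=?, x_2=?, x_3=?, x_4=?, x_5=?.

x_1 has just one choice, so x_1 = black. Eliminate black elsewhere: x_2, x_4.
That leaves x_4 = pink.
x_5's domain is down to {orange}, so x_5 = orange. Strike orange from x_3.
x_3 must be white (only option left). Eliminate white elsewhere: x_2.
x_2 must be teal (only option left).

x_1=black, x_2=teal, x_3=white, x_4=pink, x_5=orange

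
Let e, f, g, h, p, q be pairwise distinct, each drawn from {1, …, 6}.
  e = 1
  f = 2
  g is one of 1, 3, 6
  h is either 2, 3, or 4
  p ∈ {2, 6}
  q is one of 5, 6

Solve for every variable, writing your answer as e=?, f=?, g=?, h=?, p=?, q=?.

e must be 1 (only option left). Eliminate 1 elsewhere: g.
f must be 2 (only option left). Eliminate 2 elsewhere: h, p.
p must be 6 (only option left). Eliminate 6 elsewhere: g, q.
That leaves q = 5.
That leaves g = 3. Strike 3 from h.
h's domain is down to {4}, so h = 4.

e=1, f=2, g=3, h=4, p=6, q=5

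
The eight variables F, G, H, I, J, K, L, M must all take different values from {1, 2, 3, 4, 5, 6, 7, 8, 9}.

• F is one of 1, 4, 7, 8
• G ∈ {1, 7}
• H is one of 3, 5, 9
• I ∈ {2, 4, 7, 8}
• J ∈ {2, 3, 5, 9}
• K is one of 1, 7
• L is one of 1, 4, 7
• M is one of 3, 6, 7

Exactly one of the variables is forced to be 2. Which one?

G and K between them cover only {1, 7} — a naked pair. Remove those values from F, I, L, M.
L's domain is down to {4}, so L = 4. Strike 4 from F, I.
F has just one choice, so F = 8. Remove 8 from I.
So 2 goes to I.

I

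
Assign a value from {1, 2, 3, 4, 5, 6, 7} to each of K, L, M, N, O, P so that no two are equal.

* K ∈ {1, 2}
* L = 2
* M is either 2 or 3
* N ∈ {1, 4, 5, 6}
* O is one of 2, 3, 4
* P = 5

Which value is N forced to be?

6

L has just one choice, so L = 2. Remove 2 from K, M, O.
That leaves M = 3. Eliminate 3 elsewhere: O.
That leaves O = 4. Eliminate 4 elsewhere: N.
P must be 5 (only option left). So N can't be 5.
That leaves K = 1. Eliminate 1 elsewhere: N.
So N = 6.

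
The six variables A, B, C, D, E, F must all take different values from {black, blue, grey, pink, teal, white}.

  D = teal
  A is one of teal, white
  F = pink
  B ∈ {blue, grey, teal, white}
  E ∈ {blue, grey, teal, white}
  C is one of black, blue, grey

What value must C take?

black

D has just one choice, so D = teal. Strike teal from A, B, E.
That leaves F = pink.
A must be white (only option left). Strike white from B, E.
The 3 still-open variables draw from only 3 values {black, blue, grey}, so each is used; only C can be black, hence C = black.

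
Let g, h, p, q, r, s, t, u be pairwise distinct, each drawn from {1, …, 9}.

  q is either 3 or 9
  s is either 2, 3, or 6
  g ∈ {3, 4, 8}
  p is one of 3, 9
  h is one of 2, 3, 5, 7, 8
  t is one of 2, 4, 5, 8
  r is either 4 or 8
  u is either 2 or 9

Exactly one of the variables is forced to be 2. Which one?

u

The 8 variables draw from only 8 values {2, 3, 4, 5, 6, 7, 8, 9}, so each is used; only s can be 6, hence s = 6.
The 7 still-open variables together cover exactly {2, 3, 4, 5, 7, 8, 9} — 7 values for 7 variables — and 7 appears only in h's list, so h = 7.
The 6 still-open variables draw from only 6 values {2, 3, 4, 5, 8, 9}, so each is used; only t can be 5, hence t = 5.
Among the 5 still-open variables, 2 fits only u (and all 5 values in {2, 3, 4, 8, 9} must be used), so u = 2.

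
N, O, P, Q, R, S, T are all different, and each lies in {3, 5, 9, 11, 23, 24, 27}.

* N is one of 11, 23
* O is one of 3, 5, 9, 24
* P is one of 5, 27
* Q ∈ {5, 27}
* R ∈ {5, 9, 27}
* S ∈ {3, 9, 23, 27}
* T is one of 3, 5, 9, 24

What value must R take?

9

Among the 7 variables, 11 fits only N (and all 7 values in {3, 5, 9, 11, 23, 24, 27} must be used), so N = 11.
The 6 still-open variables draw from only 6 values {3, 5, 9, 23, 24, 27}, so each is used; only S can be 23, hence S = 23.
P and Q share exactly the 2 values {5, 27}; by pigeonhole those values go to them, so strike 5, 27 from O, R, T.
So R = 9.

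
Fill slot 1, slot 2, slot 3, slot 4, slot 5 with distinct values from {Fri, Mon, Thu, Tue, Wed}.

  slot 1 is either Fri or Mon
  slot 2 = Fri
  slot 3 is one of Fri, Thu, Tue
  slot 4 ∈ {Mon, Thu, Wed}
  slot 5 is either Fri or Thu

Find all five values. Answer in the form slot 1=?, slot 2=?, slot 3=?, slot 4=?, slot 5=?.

slot 2 must be Fri (only option left). So slot 1, slot 3, slot 5 can't be Fri.
That leaves slot 5 = Thu. Remove Thu from slot 3, slot 4.
slot 1's domain is down to {Mon}, so slot 1 = Mon. Remove Mon from slot 4.
slot 3 has just one choice, so slot 3 = Tue.
That leaves slot 4 = Wed.

slot 1=Mon, slot 2=Fri, slot 3=Tue, slot 4=Wed, slot 5=Thu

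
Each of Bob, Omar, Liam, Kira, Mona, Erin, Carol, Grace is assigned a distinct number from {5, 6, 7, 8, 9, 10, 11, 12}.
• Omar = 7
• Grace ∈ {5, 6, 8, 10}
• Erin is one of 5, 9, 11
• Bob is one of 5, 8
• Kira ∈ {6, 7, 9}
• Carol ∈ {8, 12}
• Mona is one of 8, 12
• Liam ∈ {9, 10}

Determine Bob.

5

Omar must be 7 (only option left). Strike 7 from Kira.
The 7 still-open variables together cover exactly {5, 6, 8, 9, 10, 11, 12} — 7 values for 7 variables — and 11 appears only in Erin's list, so Erin = 11.
Mona and Carol share exactly the 2 values {8, 12}; by pigeonhole those values go to them, so strike 8, 12 from Bob, Grace.
So Bob = 5.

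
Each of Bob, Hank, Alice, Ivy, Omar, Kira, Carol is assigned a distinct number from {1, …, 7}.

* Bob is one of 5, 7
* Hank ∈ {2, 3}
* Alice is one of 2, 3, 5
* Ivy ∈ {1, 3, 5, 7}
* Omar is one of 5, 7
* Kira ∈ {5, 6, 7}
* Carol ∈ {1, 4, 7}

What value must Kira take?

6

The 7 variables together cover exactly {1, 2, 3, 4, 5, 6, 7} — 7 values for 7 variables — and 4 appears only in Carol's list, so Carol = 4.
The 6 still-open variables draw from only 6 values {1, 2, 3, 5, 6, 7}, so each is used; only Ivy can be 1, hence Ivy = 1.
Among the 5 still-open variables, 6 fits only Kira (and all 5 values in {2, 3, 5, 6, 7} must be used), so Kira = 6.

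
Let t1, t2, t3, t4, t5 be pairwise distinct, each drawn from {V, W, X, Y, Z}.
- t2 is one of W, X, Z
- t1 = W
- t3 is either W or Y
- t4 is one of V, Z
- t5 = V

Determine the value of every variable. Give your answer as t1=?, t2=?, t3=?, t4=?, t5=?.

t1's domain is down to {W}, so t1 = W. So t2, t3 can't be W.
t3 must be Y (only option left).
t5 must be V (only option left). Strike V from t4.
t4 must be Z (only option left). Strike Z from t2.
That leaves t2 = X.

t1=W, t2=X, t3=Y, t4=Z, t5=V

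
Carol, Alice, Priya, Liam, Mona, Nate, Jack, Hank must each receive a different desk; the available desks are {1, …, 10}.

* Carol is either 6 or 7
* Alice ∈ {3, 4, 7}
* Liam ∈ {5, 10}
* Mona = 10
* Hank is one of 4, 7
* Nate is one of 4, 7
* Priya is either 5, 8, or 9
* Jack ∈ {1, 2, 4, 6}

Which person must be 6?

Carol

Mona has just one choice, so Mona = 10. Remove 10 from Liam.
Liam must be 5 (only option left). Eliminate 5 elsewhere: Priya.
Nate and Hank between them cover only {4, 7} — a naked pair. Remove those values from Carol, Alice, Jack.
So 6 goes to Carol.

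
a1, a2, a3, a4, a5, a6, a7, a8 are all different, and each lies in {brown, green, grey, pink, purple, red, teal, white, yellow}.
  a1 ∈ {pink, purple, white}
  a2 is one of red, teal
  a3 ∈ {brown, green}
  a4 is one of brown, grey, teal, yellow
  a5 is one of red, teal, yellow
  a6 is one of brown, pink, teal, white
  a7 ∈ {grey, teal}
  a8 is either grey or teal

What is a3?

green

a7 and a8 between them cover only {grey, teal} — a naked pair. Remove those values from a2, a4, a5, a6.
That leaves a2 = red. Eliminate red elsewhere: a5.
a5's domain is down to {yellow}, so a5 = yellow. Remove yellow from a4.
a4 must be brown (only option left). Remove brown from a3, a6.
So a3 = green.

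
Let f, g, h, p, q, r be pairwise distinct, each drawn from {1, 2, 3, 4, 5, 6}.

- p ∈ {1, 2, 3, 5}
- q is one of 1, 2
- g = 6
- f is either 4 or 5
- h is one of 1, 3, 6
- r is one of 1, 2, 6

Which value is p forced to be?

g's domain is down to {6}, so g = 6. Strike 6 from h, r.
The 5 still-open variables draw from only 5 values {1, 2, 3, 4, 5}, so each is used; only f can be 4, hence f = 4.
The 4 still-open variables together cover exactly {1, 2, 3, 5} — 4 values for 4 variables — and 5 appears only in p's list, so p = 5.

5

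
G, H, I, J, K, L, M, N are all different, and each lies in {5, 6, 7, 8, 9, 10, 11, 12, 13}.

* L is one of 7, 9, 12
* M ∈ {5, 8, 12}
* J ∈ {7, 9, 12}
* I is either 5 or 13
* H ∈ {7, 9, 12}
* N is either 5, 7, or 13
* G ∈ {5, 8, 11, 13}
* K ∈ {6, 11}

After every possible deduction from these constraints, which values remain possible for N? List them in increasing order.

5, 13

The 8 variables together cover exactly {5, 6, 7, 8, 9, 11, 12, 13} — 8 values for 8 variables — and 6 appears only in K's list, so K = 6.
Among the 7 still-open variables, 11 fits only G (and all 7 values in {5, 7, 8, 9, 11, 12, 13} must be used), so G = 11.
The 6 still-open variables draw from only 6 values {5, 7, 8, 9, 12, 13}, so each is used; only M can be 8, hence M = 8.
The 3 variables H, J, L are confined to {7, 9, 12}, which locks those values in; drop them from N.
No further eliminations apply; N can still be any of 5, 13.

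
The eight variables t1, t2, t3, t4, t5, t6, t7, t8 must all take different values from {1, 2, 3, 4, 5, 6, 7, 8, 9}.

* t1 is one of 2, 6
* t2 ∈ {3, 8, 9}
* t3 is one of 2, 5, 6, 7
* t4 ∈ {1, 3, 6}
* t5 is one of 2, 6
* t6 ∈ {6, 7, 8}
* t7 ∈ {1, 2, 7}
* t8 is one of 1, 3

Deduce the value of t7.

The 8 variables together cover exactly {1, 2, 3, 5, 6, 7, 8, 9} — 8 values for 8 variables — and 5 appears only in t3's list, so t3 = 5.
Among the 7 still-open variables, 9 fits only t2 (and all 7 values in {1, 2, 3, 6, 7, 8, 9} must be used), so t2 = 9.
The 6 still-open variables together cover exactly {1, 2, 3, 6, 7, 8} — 6 values for 6 variables — and 8 appears only in t6's list, so t6 = 8.
Among the 5 still-open variables, 7 fits only t7 (and all 5 values in {1, 2, 3, 6, 7} must be used), so t7 = 7.

7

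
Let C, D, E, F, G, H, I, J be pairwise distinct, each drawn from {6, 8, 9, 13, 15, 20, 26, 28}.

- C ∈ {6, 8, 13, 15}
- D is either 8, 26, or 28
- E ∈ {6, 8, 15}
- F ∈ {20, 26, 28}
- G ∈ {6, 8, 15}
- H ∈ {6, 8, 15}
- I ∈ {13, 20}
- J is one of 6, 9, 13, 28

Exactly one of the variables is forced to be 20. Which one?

Among the 8 variables, 9 fits only J (and all 8 values in {6, 8, 9, 13, 15, 20, 26, 28} must be used), so J = 9.
E, G, H share exactly the 3 values {6, 8, 15}; by pigeonhole those values go to them, so strike 6, 8, 15 from C, D.
C has just one choice, so C = 13. Eliminate 13 elsewhere: I.
So 20 goes to I.

I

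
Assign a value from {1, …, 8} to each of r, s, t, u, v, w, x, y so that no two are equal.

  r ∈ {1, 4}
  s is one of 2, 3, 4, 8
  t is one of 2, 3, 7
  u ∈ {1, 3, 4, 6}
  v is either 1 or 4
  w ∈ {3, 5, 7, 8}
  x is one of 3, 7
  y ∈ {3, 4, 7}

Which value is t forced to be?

2

Among the 8 variables, 5 fits only w (and all 8 values in {1, 2, 3, 4, 5, 6, 7, 8} must be used), so w = 5.
The 7 still-open variables draw from only 7 values {1, 2, 3, 4, 6, 7, 8}, so each is used; only u can be 6, hence u = 6.
The 6 still-open variables draw from only 6 values {1, 2, 3, 4, 7, 8}, so each is used; only s can be 8, hence s = 8.
Among the 5 still-open variables, 2 fits only t (and all 5 values in {1, 2, 3, 4, 7} must be used), so t = 2.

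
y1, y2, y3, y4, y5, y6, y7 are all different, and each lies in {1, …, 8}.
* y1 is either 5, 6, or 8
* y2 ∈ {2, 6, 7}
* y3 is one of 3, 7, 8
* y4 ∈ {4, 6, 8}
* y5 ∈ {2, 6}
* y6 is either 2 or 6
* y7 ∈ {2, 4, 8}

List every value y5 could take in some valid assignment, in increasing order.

2, 6

The 7 variables draw from only 7 values {2, 3, 4, 5, 6, 7, 8}, so each is used; only y3 can be 3, hence y3 = 3.
The 6 still-open variables together cover exactly {2, 4, 5, 6, 7, 8} — 6 values for 6 variables — and 5 appears only in y1's list, so y1 = 5.
The 5 still-open variables draw from only 5 values {2, 4, 6, 7, 8}, so each is used; only y2 can be 7, hence y2 = 7.
y5 and y6 between them cover only {2, 6} — a naked pair. Remove those values from y4, y7.
No further eliminations apply; y5 can still be any of 2, 6.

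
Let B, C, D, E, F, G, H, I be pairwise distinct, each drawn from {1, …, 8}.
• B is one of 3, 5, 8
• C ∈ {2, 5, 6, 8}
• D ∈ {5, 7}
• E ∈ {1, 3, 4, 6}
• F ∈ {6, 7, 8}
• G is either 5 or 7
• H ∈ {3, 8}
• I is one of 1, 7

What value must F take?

The 8 variables together cover exactly {1, 2, 3, 4, 5, 6, 7, 8} — 8 values for 8 variables — and 2 appears only in C's list, so C = 2.
The 7 still-open variables together cover exactly {1, 3, 4, 5, 6, 7, 8} — 7 values for 7 variables — and 4 appears only in E's list, so E = 4.
Among the 6 still-open variables, 1 fits only I (and all 6 values in {1, 3, 5, 6, 7, 8} must be used), so I = 1.
Among the 5 still-open variables, 6 fits only F (and all 5 values in {3, 5, 6, 7, 8} must be used), so F = 6.

6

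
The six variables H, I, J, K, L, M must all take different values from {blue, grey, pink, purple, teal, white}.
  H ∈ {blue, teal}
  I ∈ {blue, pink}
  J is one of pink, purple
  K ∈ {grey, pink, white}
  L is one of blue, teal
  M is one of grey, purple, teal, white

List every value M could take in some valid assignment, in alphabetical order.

The 2 variables H and L are confined to {blue, teal}, which locks those values in; drop them from I, M.
I's domain is down to {pink}, so I = pink. So J, K can't be pink.
That leaves J = purple. So M can't be purple.
No further eliminations apply; M can still be any of grey, white.

grey, white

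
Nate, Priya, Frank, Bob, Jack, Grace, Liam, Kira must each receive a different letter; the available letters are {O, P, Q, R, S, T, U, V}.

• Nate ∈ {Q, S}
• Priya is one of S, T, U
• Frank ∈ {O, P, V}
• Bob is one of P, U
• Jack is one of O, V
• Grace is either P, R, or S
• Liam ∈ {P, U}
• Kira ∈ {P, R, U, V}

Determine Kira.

The 8 variables together cover exactly {O, P, Q, R, S, T, U, V} — 8 values for 8 variables — and Q appears only in Nate's list, so Nate = Q.
The 7 still-open variables draw from only 7 values {O, P, R, S, T, U, V}, so each is used; only Priya can be T, hence Priya = T.
The 6 still-open variables together cover exactly {O, P, R, S, U, V} — 6 values for 6 variables — and S appears only in Grace's list, so Grace = S.
The 5 still-open variables draw from only 5 values {O, P, R, U, V}, so each is used; only Kira can be R, hence Kira = R.

R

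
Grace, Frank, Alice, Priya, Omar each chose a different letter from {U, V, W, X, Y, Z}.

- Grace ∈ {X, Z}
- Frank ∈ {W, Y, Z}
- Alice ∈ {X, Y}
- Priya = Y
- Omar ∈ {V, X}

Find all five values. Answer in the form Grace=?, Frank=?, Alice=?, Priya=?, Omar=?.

Grace=Z, Frank=W, Alice=X, Priya=Y, Omar=V

Priya must be Y (only option left). Remove Y from Frank, Alice.
Alice has just one choice, so Alice = X. So Grace, Omar can't be X.
That leaves Omar = V.
Grace's domain is down to {Z}, so Grace = Z. So Frank can't be Z.
Frank must be W (only option left).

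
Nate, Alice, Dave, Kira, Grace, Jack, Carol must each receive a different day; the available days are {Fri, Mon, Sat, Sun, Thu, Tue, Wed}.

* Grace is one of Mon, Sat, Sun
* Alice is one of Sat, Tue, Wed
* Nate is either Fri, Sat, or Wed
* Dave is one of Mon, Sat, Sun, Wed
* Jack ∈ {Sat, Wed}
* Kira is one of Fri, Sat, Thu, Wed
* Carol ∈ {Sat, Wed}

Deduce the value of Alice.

Tue

Among the 7 variables, Thu fits only Kira (and all 7 values in {Fri, Mon, Sat, Sun, Thu, Tue, Wed} must be used), so Kira = Thu.
The 6 still-open variables together cover exactly {Fri, Mon, Sat, Sun, Tue, Wed} — 6 values for 6 variables — and Fri appears only in Nate's list, so Nate = Fri.
The 5 still-open variables draw from only 5 values {Mon, Sat, Sun, Tue, Wed}, so each is used; only Alice can be Tue, hence Alice = Tue.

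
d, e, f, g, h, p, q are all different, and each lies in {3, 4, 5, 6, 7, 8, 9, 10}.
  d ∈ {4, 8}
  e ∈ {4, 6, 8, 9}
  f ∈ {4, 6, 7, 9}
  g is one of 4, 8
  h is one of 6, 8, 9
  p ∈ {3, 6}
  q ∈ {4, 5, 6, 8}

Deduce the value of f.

7

Among the 7 variables, 3 fits only p (and all 7 values in {3, 4, 5, 6, 7, 8, 9} must be used), so p = 3.
The 6 still-open variables together cover exactly {4, 5, 6, 7, 8, 9} — 6 values for 6 variables — and 5 appears only in q's list, so q = 5.
The 5 still-open variables draw from only 5 values {4, 6, 7, 8, 9}, so each is used; only f can be 7, hence f = 7.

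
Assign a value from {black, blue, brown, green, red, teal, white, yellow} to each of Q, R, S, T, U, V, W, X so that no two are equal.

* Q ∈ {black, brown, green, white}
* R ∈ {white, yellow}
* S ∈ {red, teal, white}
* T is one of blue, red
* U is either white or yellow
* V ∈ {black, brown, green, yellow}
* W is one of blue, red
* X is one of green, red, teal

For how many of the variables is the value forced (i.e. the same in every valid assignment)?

R and U share exactly the 2 values {white, yellow}; by pigeonhole those values go to them, so strike white, yellow from Q, S, V.
T and W between them cover only {blue, red} — a naked pair. Remove those values from S, X.
S's domain is down to {teal}, so S = teal. Strike teal from X.
That leaves X = green. Remove green from Q, V.
Determined: S=teal, X=green. The other variables each still have more than one consistent value. That makes 2.

2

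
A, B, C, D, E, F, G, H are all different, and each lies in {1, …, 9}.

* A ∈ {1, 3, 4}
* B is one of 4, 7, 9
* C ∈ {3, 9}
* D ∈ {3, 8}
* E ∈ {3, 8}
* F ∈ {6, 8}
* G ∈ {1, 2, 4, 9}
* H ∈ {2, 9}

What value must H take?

The 8 variables draw from only 8 values {1, 2, 3, 4, 6, 7, 8, 9}, so each is used; only F can be 6, hence F = 6.
The 7 still-open variables draw from only 7 values {1, 2, 3, 4, 7, 8, 9}, so each is used; only B can be 7, hence B = 7.
D and E between them cover only {3, 8} — a naked pair. Remove those values from A, C.
C has just one choice, so C = 9. So G, H can't be 9.
So H = 2.

2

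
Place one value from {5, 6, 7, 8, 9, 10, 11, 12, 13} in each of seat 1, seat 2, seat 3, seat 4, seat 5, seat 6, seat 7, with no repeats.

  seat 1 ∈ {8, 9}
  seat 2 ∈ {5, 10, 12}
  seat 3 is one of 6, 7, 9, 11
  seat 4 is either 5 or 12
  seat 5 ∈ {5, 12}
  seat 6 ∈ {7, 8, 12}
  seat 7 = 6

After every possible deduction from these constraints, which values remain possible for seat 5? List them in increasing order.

seat 7 must be 6 (only option left). Eliminate 6 elsewhere: seat 3.
seat 4 and seat 5 between them cover only {5, 12} — a naked pair. Remove those values from seat 2, seat 6.
seat 2's domain is down to {10}, so seat 2 = 10.
No further eliminations apply; seat 5 can still be any of 5, 12.

5, 12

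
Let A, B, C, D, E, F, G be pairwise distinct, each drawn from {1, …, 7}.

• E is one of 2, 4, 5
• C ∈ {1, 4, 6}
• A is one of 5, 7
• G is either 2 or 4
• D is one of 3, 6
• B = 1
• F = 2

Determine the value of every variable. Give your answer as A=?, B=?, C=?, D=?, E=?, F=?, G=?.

B has just one choice, so B = 1. Remove 1 from C.
F's domain is down to {2}, so F = 2. So E, G can't be 2.
That leaves G = 4. Strike 4 from C, E.
C must be 6 (only option left). Strike 6 from D.
D's domain is down to {3}, so D = 3.
E has just one choice, so E = 5. Strike 5 from A.
A has just one choice, so A = 7.

A=7, B=1, C=6, D=3, E=5, F=2, G=4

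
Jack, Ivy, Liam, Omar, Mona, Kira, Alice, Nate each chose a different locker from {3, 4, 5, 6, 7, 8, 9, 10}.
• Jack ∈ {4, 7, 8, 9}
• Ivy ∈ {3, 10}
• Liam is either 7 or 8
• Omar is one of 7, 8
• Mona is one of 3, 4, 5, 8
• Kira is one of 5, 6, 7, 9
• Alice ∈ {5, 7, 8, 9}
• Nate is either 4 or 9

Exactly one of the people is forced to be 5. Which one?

Alice

Among the 8 variables, 6 fits only Kira (and all 8 values in {3, 4, 5, 6, 7, 8, 9, 10} must be used), so Kira = 6.
Among the 7 still-open variables, 10 fits only Ivy (and all 7 values in {3, 4, 5, 7, 8, 9, 10} must be used), so Ivy = 10.
Among the 6 still-open variables, 3 fits only Mona (and all 6 values in {3, 4, 5, 7, 8, 9} must be used), so Mona = 3.
The 5 still-open variables draw from only 5 values {4, 5, 7, 8, 9}, so each is used; only Alice can be 5, hence Alice = 5.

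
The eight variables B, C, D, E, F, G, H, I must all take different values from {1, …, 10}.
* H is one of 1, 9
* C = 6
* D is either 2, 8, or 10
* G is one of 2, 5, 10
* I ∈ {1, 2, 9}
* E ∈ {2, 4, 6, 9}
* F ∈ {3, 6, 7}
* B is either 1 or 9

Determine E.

C's domain is down to {6}, so C = 6. So E, F can't be 6.
The 2 variables B and H are confined to {1, 9}, which locks those values in; drop them from E, I.
That leaves I = 2. Remove 2 from D, E, G.
So E = 4.

4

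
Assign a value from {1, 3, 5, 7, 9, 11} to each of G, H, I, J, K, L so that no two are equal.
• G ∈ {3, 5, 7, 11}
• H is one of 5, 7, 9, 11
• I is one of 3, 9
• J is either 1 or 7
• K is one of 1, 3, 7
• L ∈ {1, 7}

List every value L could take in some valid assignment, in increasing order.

1, 7

J and L share exactly the 2 values {1, 7}; by pigeonhole those values go to them, so strike 1, 7 from G, H, K.
K has just one choice, so K = 3. Strike 3 from G, I.
I must be 9 (only option left). So H can't be 9.
No further eliminations apply; L can still be any of 1, 7.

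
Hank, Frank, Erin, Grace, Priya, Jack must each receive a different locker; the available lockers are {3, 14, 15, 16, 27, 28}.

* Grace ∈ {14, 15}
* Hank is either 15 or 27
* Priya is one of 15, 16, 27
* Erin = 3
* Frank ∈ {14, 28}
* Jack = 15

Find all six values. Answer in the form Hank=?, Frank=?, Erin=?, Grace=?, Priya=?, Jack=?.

Hank=27, Frank=28, Erin=3, Grace=14, Priya=16, Jack=15

Erin must be 3 (only option left).
Jack has just one choice, so Jack = 15. Remove 15 from Hank, Grace, Priya.
Hank has just one choice, so Hank = 27. Eliminate 27 elsewhere: Priya.
That leaves Grace = 14. Strike 14 from Frank.
Priya must be 16 (only option left).
That leaves Frank = 28.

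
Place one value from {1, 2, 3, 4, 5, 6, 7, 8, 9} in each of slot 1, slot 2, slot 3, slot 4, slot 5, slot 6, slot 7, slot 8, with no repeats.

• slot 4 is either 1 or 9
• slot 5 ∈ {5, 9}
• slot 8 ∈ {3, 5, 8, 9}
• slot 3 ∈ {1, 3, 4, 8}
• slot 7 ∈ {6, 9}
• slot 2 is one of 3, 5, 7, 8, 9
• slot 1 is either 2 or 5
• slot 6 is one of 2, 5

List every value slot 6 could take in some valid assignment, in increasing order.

The 2 variables slot 1 and slot 6 are confined to {2, 5}, which locks those values in; drop them from slot 2, slot 5, slot 8.
slot 5's domain is down to {9}, so slot 5 = 9. So slot 2, slot 4, slot 7, slot 8 can't be 9.
slot 7 must be 6 (only option left).
slot 4 must be 1 (only option left). Eliminate 1 elsewhere: slot 3.
No further eliminations apply; slot 6 can still be any of 2, 5.

2, 5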